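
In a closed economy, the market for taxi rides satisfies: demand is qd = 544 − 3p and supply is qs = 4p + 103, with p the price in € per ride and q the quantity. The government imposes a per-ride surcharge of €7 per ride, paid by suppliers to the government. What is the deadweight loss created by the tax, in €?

Deadweight loss = €42.

Before the tax: set 544 − 3p = 4p + 103 → p* = €63, q* = 355.
With the tax collected from suppliers, supply shifts: qs = 4(p − 7) + 103.
Solving gives q = 343 with consumers paying €67 and suppliers receiving €60 (the €7 wedge).
Quantity falls by |ΔQ| = |355 − 343| = 12.
DWL = ½ · t · |ΔQ| = ½ · 7 · 12 = €42.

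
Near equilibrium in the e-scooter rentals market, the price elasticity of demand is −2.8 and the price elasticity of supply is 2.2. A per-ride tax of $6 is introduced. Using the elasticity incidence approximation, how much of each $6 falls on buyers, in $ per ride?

Incidence ratio: buyers' share ≈ εs / (εs + |εd|) = 2.2 / (2.2 + 2.8) = 0.44.
So buyers bear ≈ 0.44 × $6 = $2.64; sellers bear $3.36.

Buyers bear ≈ $2.64 per ride.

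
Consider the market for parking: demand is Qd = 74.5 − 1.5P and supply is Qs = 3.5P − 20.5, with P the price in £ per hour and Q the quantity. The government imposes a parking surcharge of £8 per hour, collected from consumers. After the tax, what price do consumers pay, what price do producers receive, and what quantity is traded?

Before the tax: set 74.5 − 1.5P = 3.5P − 20.5 → P* = £19, Q* = 46.
With the tax collected from consumers, demand (in seller-price terms) shifts: Qd = 74.5 − 1.5(P + 8).
New equilibrium: consumers pay £24.6, producers receive £16.6, Q = 37.6. (Wedge: Pb − Ps = 8.)
The less price-elastic side of the market bears the larger share of a per-unit tax.

Consumers pay £24.6; producers receive £16.6; quantity = 37.6.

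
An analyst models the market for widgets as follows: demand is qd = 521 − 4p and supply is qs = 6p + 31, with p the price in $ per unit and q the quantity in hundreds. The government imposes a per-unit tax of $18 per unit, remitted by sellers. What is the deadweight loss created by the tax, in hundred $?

Deadweight loss = $388.8 hundred.

Before the tax: set 521 − 4p = 6p + 31 → p* = $49, q* = 325.
With the tax collected from sellers, supply shifts: qs = 6(p − 18) + 31.
Solving gives q = 281.8 with consumers paying $59.8 and sellers receiving $41.8 (the $18 wedge).
Quantity falls by |ΔQ| = |325 − 281.8| = 43.2.
DWL = ½ · t · |ΔQ| = ½ · 18 · 43.2 = $388.8.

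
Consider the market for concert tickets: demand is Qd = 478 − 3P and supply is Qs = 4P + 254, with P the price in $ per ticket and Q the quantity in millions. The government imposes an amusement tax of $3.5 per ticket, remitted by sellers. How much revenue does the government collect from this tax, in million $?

Without the tax, 478 − 3P = 4P + 254 gives 7P = 224, so P* = $32 and Q* = 382.
With the tax collected from sellers, supply shifts: Qs = 4(P − 3.5) + 254.
Solving gives Q = 376 with buyers paying $34 and sellers receiving $30.5 (the $3.5 wedge).
Revenue = t · Q = 3.5 · 376 = $1316.

Tax revenue = $1316 million.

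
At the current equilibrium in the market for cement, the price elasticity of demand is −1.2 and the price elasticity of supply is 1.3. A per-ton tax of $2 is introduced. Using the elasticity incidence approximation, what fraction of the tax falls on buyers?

Buyers' share ≈ 0.52.

Incidence ratio: buyers' share ≈ εs / (εs + |εd|) = 1.3 / (1.3 + 1.2) = 0.52.
Supply is the more elastic side, so buyers bear the larger share.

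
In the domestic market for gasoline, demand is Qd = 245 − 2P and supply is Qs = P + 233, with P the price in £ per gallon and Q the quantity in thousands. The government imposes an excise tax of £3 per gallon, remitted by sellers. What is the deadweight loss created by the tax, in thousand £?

Deadweight loss = £3 thousand.

Without the tax, 245 − 2P = P + 233 gives 3P = 12, so P* = £4 and Q* = 237.
With the tax collected from sellers, supply shifts: Qs = (P − 3) + 233.
New equilibrium: buyers pay £5, sellers receive £2, Q = 235. (Wedge: Pb − Ps = 3.)
Quantity falls by |ΔQ| = |237 − 235| = 2.
DWL = ½ · t · |ΔQ| = ½ · 3 · 2 = £3.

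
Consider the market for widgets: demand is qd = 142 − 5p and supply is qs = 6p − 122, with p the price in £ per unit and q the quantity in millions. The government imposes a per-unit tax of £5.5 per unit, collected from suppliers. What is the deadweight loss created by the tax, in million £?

Deadweight loss = £41.25 million.

Before the tax: set 142 − 5p = 6p − 122 → p* = £24, q* = 22.
With the tax collected from suppliers, supply shifts: qs = 6(p − 5.5) − 122.
Solving gives q = 7 with buyers paying £27 and suppliers receiving £21.5 (the £5.5 wedge).
Quantity falls by |ΔQ| = |22 − 7| = 15.
DWL = ½ · t · |ΔQ| = ½ · 5.5 · 15 = £41.25.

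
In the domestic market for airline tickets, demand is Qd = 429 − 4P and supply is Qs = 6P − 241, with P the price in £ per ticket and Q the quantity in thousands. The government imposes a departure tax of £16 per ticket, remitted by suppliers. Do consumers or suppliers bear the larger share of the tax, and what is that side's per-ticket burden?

Without the tax, 429 − 4P = 6P − 241 gives 10P = 670, so P* = £67 and Q* = 161.
With the tax collected from suppliers, supply shifts: Qs = 6(P − 16) − 241.
New equilibrium: consumers pay £76.6, suppliers receive £60.6, Q = 122.6. (Wedge: Pb − Ps = 16.)
Per-ticket burden: consumers £9.6, suppliers £6.4.
Consumers take the larger share because demand is less price-elastic here (demand slope 4 vs supply slope 6).
The less price-elastic side of the market bears the larger share of a per-unit tax.

Consumers bear the larger share: £9.6 per ticket.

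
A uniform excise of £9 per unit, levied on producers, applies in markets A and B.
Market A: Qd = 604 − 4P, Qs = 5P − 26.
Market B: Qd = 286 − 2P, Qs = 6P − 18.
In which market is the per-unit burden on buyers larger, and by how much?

Market B, by £1.75.

Market A: pre-tax P* = £70, Q* = 324; post-tax Q = 304; per-unit burden on buyers = £5.
Market B: pre-tax P* = £38, Q* = 210; post-tax Q = 196.5; per-unit burden on buyers = £6.75.
Difference: £5 vs £6.75 → market B is larger by £1.75.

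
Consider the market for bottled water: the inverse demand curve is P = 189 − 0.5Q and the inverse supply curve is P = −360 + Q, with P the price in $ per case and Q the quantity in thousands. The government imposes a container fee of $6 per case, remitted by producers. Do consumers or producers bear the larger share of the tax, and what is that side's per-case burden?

Producers bear the larger share: $4 per case.

Rewrite in direct form: Qd = 378 − 2P and Qs = P + 360.
Without the tax, 378 − 2P = P + 360 gives 3P = 18, so P* = $6 and Q* = 366.
With the tax collected from producers, supply shifts: Qs = (P − 6) + 360.
New equilibrium: consumers pay $8, producers receive $2, Q = 362. (Wedge: Pb − Ps = 6.)
Per-case burden: consumers $2, producers $4.
Producers take the larger share because supply is less price-elastic here (demand slope 2 vs supply slope 1).
The less price-elastic side of the market bears the larger share of a per-unit tax.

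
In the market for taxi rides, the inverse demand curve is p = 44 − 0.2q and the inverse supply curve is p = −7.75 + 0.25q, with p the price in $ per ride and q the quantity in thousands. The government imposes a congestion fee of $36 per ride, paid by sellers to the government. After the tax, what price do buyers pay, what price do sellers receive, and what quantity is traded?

Buyers pay $37; sellers receive $1; quantity = 35.

Inverting to q(p) form: qd = 220 − 5p; qs = 4p + 31.
Before the tax: set 220 − 5p = 4p + 31 → p* = $21, q* = 115.
With the tax collected from sellers, supply shifts: qs = 4(p − 36) + 31.
Solving gives q = 35 with buyers paying $37 and sellers receiving $1 (the $36 wedge).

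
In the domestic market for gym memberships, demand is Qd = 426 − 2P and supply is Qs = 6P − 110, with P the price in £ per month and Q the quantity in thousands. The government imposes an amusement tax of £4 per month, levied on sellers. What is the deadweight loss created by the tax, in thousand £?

Deadweight loss = £12 thousand.

Without the tax, 426 − 2P = 6P − 110 gives 8P = 536, so P* = £67 and Q* = 292.
With the tax collected from sellers, supply shifts: Qs = 6(P − 4) − 110.
Solving gives Q = 286 with buyers paying £70 and sellers receiving £66 (the £4 wedge).
Quantity falls by |ΔQ| = |292 − 286| = 6.
DWL = ½ · t · |ΔQ| = ½ · 4 · 6 = £12.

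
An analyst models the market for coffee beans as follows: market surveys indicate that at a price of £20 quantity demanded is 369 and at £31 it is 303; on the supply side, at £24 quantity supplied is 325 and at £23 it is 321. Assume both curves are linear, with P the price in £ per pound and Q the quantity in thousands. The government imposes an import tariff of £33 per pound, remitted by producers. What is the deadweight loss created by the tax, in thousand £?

Demand slope: (303 − 369)/(31 − 20) = -6, so Qd = 489 − 6P.
Supply slope: (321 − 325)/(23 − 24) = 4, so Qs = 4P + 229.
Before the tax: set 489 − 6P = 4P + 229 → P* = £26, Q* = 333.
With the tax collected from producers, supply shifts: Qs = 4(P − 33) + 229.
Solving gives Q = 253.8 with buyers paying £39.2 and producers receiving £6.2 (the £33 wedge).
Quantity falls by |ΔQ| = |333 − 253.8| = 79.2.
DWL = ½ · t · |ΔQ| = ½ · 33 · 79.2 = £1306.8.

Deadweight loss = £1306.8 thousand.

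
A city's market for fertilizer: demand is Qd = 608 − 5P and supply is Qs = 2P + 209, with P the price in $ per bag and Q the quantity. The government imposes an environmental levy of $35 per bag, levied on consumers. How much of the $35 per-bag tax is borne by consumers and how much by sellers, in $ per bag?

Without the tax, 608 − 5P = 2P + 209 gives 7P = 399, so P* = $57 and Q* = 323.
With the tax collected from consumers, demand (in seller-price terms) shifts: Qd = 608 − 5(P + 35).
New equilibrium: consumers pay $67, sellers receive $32, Q = 273. (Wedge: Pb − Ps = 35.)
Burden on consumers: $10; on sellers: $25. (They sum to $35.)
The less price-elastic side of the market bears the larger share of a per-unit tax.

Consumers bear $10 per bag; sellers bear $25 per bag.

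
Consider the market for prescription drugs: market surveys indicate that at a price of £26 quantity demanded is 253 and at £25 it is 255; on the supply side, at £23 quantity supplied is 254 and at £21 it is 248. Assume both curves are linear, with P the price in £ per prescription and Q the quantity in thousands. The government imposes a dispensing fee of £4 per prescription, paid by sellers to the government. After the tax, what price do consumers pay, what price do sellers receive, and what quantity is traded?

Consumers pay £26.4; sellers receive £22.4; quantity = 252.2.

Demand slope: (255 − 253)/(25 − 26) = -2, so Qd = 305 − 2P.
Supply slope: (248 − 254)/(21 − 23) = 3, so Qs = 3P + 185.
Without the tax, 305 − 2P = 3P + 185 gives 5P = 120, so P* = £24 and Q* = 257.
With the tax collected from sellers, supply shifts: Qs = 3(P − 4) + 185.
New equilibrium: consumers pay £26.4, sellers receive £22.4, Q = 252.2. (Wedge: Pb − Ps = 4.)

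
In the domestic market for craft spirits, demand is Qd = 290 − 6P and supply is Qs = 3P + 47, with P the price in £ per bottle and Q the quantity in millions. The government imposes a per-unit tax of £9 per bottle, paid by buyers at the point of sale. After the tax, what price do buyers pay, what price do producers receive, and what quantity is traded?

Buyers pay £30; producers receive £21; quantity = 110.

Before the tax: set 290 − 6P = 3P + 47 → P* = £27, Q* = 128.
With the tax collected from buyers, demand (in seller-price terms) shifts: Qd = 290 − 6(P + 9).
Solving gives Q = 110 with buyers paying £30 and producers receiving £21 (the £9 wedge).
The less price-elastic side of the market bears the larger share of a per-unit tax.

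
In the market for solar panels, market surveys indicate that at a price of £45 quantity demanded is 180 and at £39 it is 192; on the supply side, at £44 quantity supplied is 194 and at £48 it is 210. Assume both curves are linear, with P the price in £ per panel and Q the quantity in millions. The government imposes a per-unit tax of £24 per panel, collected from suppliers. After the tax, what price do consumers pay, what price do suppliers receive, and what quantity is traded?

Demand slope: (192 − 180)/(39 − 45) = -2, so Qd = 270 − 2P.
Supply slope: (210 − 194)/(48 − 44) = 4, so Qs = 4P + 18.
Without the tax, 270 − 2P = 4P + 18 gives 6P = 252, so P* = £42 and Q* = 186.
With the tax collected from suppliers, supply shifts: Qs = 4(P − 24) + 18.
Solving gives Q = 154 with consumers paying £58 and suppliers receiving £34 (the £24 wedge).

Consumers pay £58; suppliers receive £34; quantity = 154.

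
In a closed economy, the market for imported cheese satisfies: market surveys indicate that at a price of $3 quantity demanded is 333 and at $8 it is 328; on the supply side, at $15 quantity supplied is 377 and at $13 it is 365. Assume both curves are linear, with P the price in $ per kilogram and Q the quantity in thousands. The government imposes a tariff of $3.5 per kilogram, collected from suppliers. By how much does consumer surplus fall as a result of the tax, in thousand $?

Demand slope: (328 − 333)/(8 − 3) = -1, so Qd = 336 − P.
Supply slope: (365 − 377)/(13 − 15) = 6, so Qs = 6P + 287.
Before the tax: set 336 − P = 6P + 287 → P* = $7, Q* = 329.
With the tax collected from suppliers, supply shifts: Qs = 6(P − 3.5) + 287.
New equilibrium: buyers pay $10, suppliers receive $6.5, Q = 326. (Wedge: Pb − Ps = 3.5.)
ΔCS is the trapezoid between Q = 326 and Q = 329 of height $3: ½ · (329 + 326) · 3 = $982.5.

Consumer surplus falls by $982.5 thousand.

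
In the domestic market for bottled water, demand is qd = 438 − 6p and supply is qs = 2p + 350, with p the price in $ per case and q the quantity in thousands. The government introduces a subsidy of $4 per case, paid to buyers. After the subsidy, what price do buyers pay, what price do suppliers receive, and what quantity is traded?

Before the subsidy: set 438 − 6p = 2p + 350 → p* = $11, q* = 372.
With a per-unit subsidy paid to buyers, each effectively pays p − 4, so demand becomes qd = 438 − 6(p − 4).
Solving gives q = 378 with buyers paying $10 and suppliers receiving $14 (the $4 wedge).

Buyers pay $10; suppliers receive $14; quantity = 378.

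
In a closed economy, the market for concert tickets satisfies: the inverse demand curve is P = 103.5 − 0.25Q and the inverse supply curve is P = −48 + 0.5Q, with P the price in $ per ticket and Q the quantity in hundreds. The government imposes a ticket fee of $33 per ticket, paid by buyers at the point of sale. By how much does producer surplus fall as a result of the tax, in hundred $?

Producer surplus falls by $3960 hundred.

Rewrite in direct form: Qd = 414 − 4P and Qs = 2P + 96.
Before the tax: set 414 − 4P = 2P + 96 → P* = $53, Q* = 202.
With the tax collected from buyers, demand (in seller-price terms) shifts: Qd = 414 − 4(P + 33).
Solving gives Q = 158 with buyers paying $64 and producers receiving $31 (the $33 wedge).
ΔPS is the trapezoid between Q = 158 and Q = 202 of height $22: ½ · (202 + 158) · 22 = $3960.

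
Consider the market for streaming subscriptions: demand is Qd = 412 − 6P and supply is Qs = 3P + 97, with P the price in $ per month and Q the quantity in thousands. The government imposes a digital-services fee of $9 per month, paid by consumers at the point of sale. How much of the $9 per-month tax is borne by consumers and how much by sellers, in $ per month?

Consumers bear $3 per month; sellers bear $6 per month.

Without the tax, 412 − 6P = 3P + 97 gives 9P = 315, so P* = $35 and Q* = 202.
With the tax collected from consumers, demand (in seller-price terms) shifts: Qd = 412 − 6(P + 9).
Solving gives Q = 184 with consumers paying $38 and sellers receiving $29 (the $9 wedge).
Burden on consumers: $3; on sellers: $6. (They sum to $9.)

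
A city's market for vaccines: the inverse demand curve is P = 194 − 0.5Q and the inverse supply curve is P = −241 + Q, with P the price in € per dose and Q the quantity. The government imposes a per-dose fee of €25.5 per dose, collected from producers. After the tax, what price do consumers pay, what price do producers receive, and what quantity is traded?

Consumers pay €57.5; producers receive €32; quantity = 273.

Rewrite in direct form: Qd = 388 − 2P and Qs = P + 241.
Before the tax: set 388 − 2P = P + 241 → P* = €49, Q* = 290.
With the tax collected from producers, supply shifts: Qs = (P − 25.5) + 241.
Solving gives Q = 273 with consumers paying €57.5 and producers receiving €32 (the €25.5 wedge).
The less price-elastic side of the market bears the larger share of a per-unit tax.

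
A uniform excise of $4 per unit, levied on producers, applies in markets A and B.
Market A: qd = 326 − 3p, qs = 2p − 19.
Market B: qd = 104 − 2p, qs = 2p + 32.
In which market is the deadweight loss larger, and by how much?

Market A: pre-tax p* = $69, q* = 119; post-tax q = 114.2; deadweight loss = $9.6.
Market B: pre-tax p* = $18, q* = 68; post-tax q = 64; deadweight loss = $8.
Difference: $9.6 vs $8 → market A is larger by $1.6.

Market A, by $1.6.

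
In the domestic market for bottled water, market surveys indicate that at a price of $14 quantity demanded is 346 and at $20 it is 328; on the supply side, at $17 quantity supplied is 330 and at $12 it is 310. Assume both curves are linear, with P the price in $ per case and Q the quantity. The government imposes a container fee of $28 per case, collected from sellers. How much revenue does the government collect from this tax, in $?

Tax revenue = $8008.

Demand slope: (328 − 346)/(20 − 14) = -3, so Qd = 388 − 3P.
Supply slope: (310 − 330)/(12 − 17) = 4, so Qs = 4P + 262.
Before the tax: set 388 − 3P = 4P + 262 → P* = $18, Q* = 334.
With the tax collected from sellers, supply shifts: Qs = 4(P − 28) + 262.
Solving gives Q = 286 with buyers paying $34 and sellers receiving $6 (the $28 wedge).
Revenue = t · Q = 28 · 286 = $8008.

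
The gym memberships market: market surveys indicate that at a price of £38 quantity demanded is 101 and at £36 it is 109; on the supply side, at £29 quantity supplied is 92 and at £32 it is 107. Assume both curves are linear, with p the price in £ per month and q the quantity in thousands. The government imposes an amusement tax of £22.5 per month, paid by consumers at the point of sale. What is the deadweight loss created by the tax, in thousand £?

Demand slope: (109 − 101)/(36 − 38) = -4, so qd = 253 − 4p.
Supply slope: (107 − 92)/(32 − 29) = 5, so qs = 5p − 53.
Without the tax, 253 − 4p = 5p − 53 gives 9p = 306, so p* = £34 and q* = 117.
With the tax collected from consumers, demand (in seller-price terms) shifts: qd = 253 − 4(p + 22.5).
Solving gives q = 67 with consumers paying £46.5 and sellers receiving £24 (the £22.5 wedge).
Quantity falls by |ΔQ| = |117 − 67| = 50.
DWL = ½ · t · |ΔQ| = ½ · 22.5 · 50 = £562.5.

Deadweight loss = £562.5 thousand.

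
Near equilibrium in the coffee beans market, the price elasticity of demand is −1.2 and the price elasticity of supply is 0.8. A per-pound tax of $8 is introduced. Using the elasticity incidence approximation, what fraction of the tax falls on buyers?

Buyers' share ≈ 0.4.

Incidence ratio: buyers' share ≈ εs / (εs + |εd|) = 0.8 / (0.8 + 1.2) = 0.4.
Supply is the less elastic side, so buyers bear the smaller share.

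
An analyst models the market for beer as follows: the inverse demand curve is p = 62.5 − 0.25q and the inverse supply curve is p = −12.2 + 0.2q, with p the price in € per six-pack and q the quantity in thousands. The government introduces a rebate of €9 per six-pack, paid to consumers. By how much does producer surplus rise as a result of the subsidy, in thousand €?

Inverting to q(p) form: qd = 250 − 4p; qs = 5p + 61.
Before the subsidy: set 250 − 4p = 5p + 61 → p* = €21, q* = 166.
With a per-unit subsidy paid to consumers, each effectively pays p − 9, so demand becomes qd = 250 − 4(p − 9).
New equilibrium: consumers pay €16, producers receive €25, q = 186. (Wedge: pb − ps = −9.)
ΔPS is the trapezoid between Q = 186 and Q = 166 of height €4: ½ · (166 + 186) · 4 = €704.

Producer surplus rises by €704 thousand.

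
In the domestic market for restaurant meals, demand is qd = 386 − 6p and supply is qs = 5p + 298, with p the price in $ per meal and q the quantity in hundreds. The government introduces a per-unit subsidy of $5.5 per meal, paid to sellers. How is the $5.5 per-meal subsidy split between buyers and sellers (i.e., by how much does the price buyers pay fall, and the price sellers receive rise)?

Before the subsidy: set 386 − 6p = 5p + 298 → p* = $8, q* = 338.
With a per-unit subsidy paid to sellers, each receives p + 5.5 per unit sold, so supply becomes qs = 5(p + 5.5) + 298.
New equilibrium: buyers pay $5.5, sellers receive $11, q = 353. (Wedge: pb − ps = −5.5.)
Gain to buyers: $2.5; to sellers: $3. (They sum to $5.5.)

Buyers gain $2.5 per meal; sellers gain $3 per meal.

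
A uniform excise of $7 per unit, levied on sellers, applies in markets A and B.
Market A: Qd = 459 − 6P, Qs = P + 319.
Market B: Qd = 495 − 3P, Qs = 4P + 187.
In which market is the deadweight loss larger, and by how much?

Market B, by $21.

Market A: pre-tax P* = $20, Q* = 339; post-tax Q = 333; deadweight loss = $21.
Market B: pre-tax P* = $44, Q* = 363; post-tax Q = 351; deadweight loss = $42.
Difference: $21 vs $42 → market B is larger by $21.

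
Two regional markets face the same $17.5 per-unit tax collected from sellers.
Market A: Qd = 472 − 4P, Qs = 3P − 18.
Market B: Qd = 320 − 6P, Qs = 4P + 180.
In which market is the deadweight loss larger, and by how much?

Market B, by $105.

Market A: pre-tax P* = $70, Q* = 192; post-tax Q = 162; deadweight loss = $262.5.
Market B: pre-tax P* = $14, Q* = 236; post-tax Q = 194; deadweight loss = $367.5.
Difference: $262.5 vs $367.5 → market B is larger by $105.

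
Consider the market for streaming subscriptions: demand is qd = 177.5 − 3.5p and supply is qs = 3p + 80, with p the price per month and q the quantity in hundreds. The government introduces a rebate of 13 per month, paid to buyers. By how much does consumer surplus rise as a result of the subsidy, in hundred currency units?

Without the subsidy, 177.5 − 3.5p = 3p + 80 gives 6.5p = 97.5, so p* = 15 and q* = 125.
With a per-unit subsidy paid to buyers, each effectively pays p − 13, so demand becomes qd = 177.5 − 3.5(p − 13).
Solving gives q = 146 with buyers paying 9 and suppliers receiving 22 (the 13 wedge).
ΔCS is the trapezoid between Q = 146 and Q = 125 of height 6: ½ · (125 + 146) · 6 = 813.

Consumer surplus rises by 813 hundred.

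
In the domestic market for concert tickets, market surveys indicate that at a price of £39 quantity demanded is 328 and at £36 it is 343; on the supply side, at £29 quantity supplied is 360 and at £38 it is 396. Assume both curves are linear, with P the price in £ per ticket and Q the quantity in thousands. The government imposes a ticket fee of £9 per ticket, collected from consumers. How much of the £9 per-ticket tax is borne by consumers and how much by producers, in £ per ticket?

Demand slope: (343 − 328)/(36 − 39) = -5, so Qd = 523 − 5P.
Supply slope: (396 − 360)/(38 − 29) = 4, so Qs = 4P + 244.
Before the tax: set 523 − 5P = 4P + 244 → P* = £31, Q* = 368.
With the tax collected from consumers, demand (in seller-price terms) shifts: Qd = 523 − 5(P + 9).
Solving gives Q = 348 with consumers paying £35 and producers receiving £26 (the £9 wedge).
Burden on consumers: £4; on producers: £5. (They sum to £9.)

Consumers bear £4 per ticket; producers bear £5 per ticket.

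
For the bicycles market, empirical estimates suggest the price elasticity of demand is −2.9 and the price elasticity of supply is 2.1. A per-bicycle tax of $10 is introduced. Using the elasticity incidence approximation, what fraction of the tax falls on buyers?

Buyers' share ≈ 0.42.

Incidence ratio: buyers' share ≈ εs / (εs + |εd|) = 2.1 / (2.1 + 2.9) = 0.42.
Supply is the less elastic side, so buyers bear the smaller share.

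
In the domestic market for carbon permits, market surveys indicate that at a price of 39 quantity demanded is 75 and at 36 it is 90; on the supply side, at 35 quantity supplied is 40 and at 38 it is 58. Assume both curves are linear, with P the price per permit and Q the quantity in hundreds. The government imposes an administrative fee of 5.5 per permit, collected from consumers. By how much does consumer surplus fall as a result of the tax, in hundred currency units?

Demand slope: (90 − 75)/(36 − 39) = -5, so Qd = 270 − 5P.
Supply slope: (58 − 40)/(38 − 35) = 6, so Qs = 6P − 170.
Without the tax, 270 − 5P = 6P − 170 gives 11P = 440, so P* = 40 and Q* = 70.
With the tax collected from consumers, demand (in seller-price terms) shifts: Qd = 270 − 5(P + 5.5).
Solving gives Q = 55 with consumers paying 43 and producers receiving 37.5 (the 5.5 wedge).
ΔCS is the trapezoid between Q = 55 and Q = 70 of height 3: ½ · (70 + 55) · 3 = 187.5.

Consumer surplus falls by 187.5 hundred.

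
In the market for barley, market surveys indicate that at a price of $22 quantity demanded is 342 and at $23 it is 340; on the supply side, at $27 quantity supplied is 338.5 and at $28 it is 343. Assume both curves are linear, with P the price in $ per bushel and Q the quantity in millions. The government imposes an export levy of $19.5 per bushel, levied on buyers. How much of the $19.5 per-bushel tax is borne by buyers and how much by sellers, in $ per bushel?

Buyers bear $13.5 per bushel; sellers bear $6 per bushel.

Demand slope: (340 − 342)/(23 − 22) = -2, so Qd = 386 − 2P.
Supply slope: (343 − 338.5)/(28 − 27) = 4.5, so Qs = 4.5P + 217.
Before the tax: set 386 − 2P = 4.5P + 217 → P* = $26, Q* = 334.
With the tax collected from buyers, demand (in seller-price terms) shifts: Qd = 386 − 2(P + 19.5).
New equilibrium: buyers pay $39.5, sellers receive $20, Q = 307. (Wedge: Pb − Ps = 19.5.)
Burden on buyers: $13.5; on sellers: $6. (They sum to $19.5.)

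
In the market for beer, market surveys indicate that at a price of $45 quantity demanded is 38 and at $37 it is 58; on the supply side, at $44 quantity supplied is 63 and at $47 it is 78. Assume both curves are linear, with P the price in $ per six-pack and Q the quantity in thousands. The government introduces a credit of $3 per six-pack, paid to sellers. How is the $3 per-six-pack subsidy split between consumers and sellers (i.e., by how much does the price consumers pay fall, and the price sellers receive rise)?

Consumers gain $2 per six-pack; sellers gain $1 per six-pack.

Demand slope: (58 − 38)/(37 − 45) = -2.5, so Qd = 150.5 − 2.5P.
Supply slope: (78 − 63)/(47 − 44) = 5, so Qs = 5P − 157.
Without the subsidy, 150.5 − 2.5P = 5P − 157 gives 7.5P = 307.5, so P* = $41 and Q* = 48.
With a per-unit subsidy paid to sellers, each receives P + 3 per unit sold, so supply becomes Qs = 5(P + 3) − 157.
New equilibrium: consumers pay $39, sellers receive $42, Q = 53. (Wedge: Pb − Ps = −3.)
Gain to consumers: $2; to sellers: $1. (They sum to $3.)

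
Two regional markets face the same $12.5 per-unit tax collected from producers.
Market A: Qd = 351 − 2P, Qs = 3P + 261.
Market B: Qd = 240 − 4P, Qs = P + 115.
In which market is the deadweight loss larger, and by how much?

Market A: pre-tax P* = $18, Q* = 315; post-tax Q = 300; deadweight loss = $93.75.
Market B: pre-tax P* = $25, Q* = 140; post-tax Q = 130; deadweight loss = $62.5.
Difference: $93.75 vs $62.5 → market A is larger by $31.25.

Market A, by $31.25.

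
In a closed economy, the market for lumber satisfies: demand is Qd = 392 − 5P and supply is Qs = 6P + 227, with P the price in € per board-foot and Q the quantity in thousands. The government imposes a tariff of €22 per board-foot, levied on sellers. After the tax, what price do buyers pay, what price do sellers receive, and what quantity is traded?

Buyers pay €27; sellers receive €5; quantity = 257.

Without the tax, 392 − 5P = 6P + 227 gives 11P = 165, so P* = €15 and Q* = 317.
With the tax collected from sellers, supply shifts: Qs = 6(P − 22) + 227.
New equilibrium: buyers pay €27, sellers receive €5, Q = 257. (Wedge: Pb − Ps = 22.)
The less price-elastic side of the market bears the larger share of a per-unit tax.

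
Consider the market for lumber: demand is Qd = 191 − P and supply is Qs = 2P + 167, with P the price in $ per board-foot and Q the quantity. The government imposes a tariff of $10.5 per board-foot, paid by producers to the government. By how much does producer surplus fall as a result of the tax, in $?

Producer surplus falls by $628.25.

Before the tax: set 191 − P = 2P + 167 → P* = $8, Q* = 183.
With the tax collected from producers, supply shifts: Qs = 2(P − 10.5) + 167.
Solving gives Q = 176 with consumers paying $15 and producers receiving $4.5 (the $10.5 wedge).
ΔPS is the trapezoid between Q = 176 and Q = 183 of height $3.5: ½ · (183 + 176) · 3.5 = $628.25.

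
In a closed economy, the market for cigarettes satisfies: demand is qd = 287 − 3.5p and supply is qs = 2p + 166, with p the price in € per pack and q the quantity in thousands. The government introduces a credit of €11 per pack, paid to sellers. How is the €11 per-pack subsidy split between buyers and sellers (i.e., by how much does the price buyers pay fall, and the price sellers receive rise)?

Before the subsidy: set 287 − 3.5p = 2p + 166 → p* = €22, q* = 210.
With a per-unit subsidy paid to sellers, each receives p + 11 per unit sold, so supply becomes qs = 2(p + 11) + 166.
Solving gives q = 224 with buyers paying €18 and sellers receiving €29 (the €11 wedge).
Gain to buyers: €4; to sellers: €7. (They sum to €11.)

Buyers gain €4 per pack; sellers gain €7 per pack.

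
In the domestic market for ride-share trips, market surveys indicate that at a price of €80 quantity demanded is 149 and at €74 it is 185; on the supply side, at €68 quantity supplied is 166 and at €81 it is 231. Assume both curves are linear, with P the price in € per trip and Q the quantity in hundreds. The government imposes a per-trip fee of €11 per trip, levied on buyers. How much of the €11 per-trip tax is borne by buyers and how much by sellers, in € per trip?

Buyers bear €5 per trip; sellers bear €6 per trip.

Demand slope: (185 − 149)/(74 − 80) = -6, so Qd = 629 − 6P.
Supply slope: (231 − 166)/(81 − 68) = 5, so Qs = 5P − 174.
Before the tax: set 629 − 6P = 5P − 174 → P* = €73, Q* = 191.
With the tax collected from buyers, demand (in seller-price terms) shifts: Qd = 629 − 6(P + 11).
New equilibrium: buyers pay €78, sellers receive €67, Q = 161. (Wedge: Pb − Ps = 11.)
Burden on buyers: €5; on sellers: €6. (They sum to €11.)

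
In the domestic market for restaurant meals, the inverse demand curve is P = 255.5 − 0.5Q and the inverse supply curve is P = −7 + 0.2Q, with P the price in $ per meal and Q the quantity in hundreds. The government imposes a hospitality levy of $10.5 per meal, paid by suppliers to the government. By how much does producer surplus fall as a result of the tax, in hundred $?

Producer surplus falls by $1102.5 hundred.

Inverting to Q(P) form: Qd = 511 − 2P; Qs = 5P + 35.
Before the tax: set 511 − 2P = 5P + 35 → P* = $68, Q* = 375.
With the tax collected from suppliers, supply shifts: Qs = 5(P − 10.5) + 35.
Solving gives Q = 360 with buyers paying $75.5 and suppliers receiving $65 (the $10.5 wedge).
ΔPS is the trapezoid between Q = 360 and Q = 375 of height $3: ½ · (375 + 360) · 3 = $1102.5.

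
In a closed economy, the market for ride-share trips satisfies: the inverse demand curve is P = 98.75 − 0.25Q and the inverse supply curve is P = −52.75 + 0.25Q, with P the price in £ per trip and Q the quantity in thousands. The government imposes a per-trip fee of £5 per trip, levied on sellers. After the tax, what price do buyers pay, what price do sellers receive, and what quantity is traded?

Buyers pay £25.5; sellers receive £20.5; quantity = 293.

Inverting to Q(P) form: Qd = 395 − 4P; Qs = 4P + 211.
Without the tax, 395 − 4P = 4P + 211 gives 8P = 184, so P* = £23 and Q* = 303.
With the tax collected from sellers, supply shifts: Qs = 4(P − 5) + 211.
New equilibrium: buyers pay £25.5, sellers receive £20.5, Q = 293. (Wedge: Pb − Ps = 5.)
The less price-elastic side of the market bears the larger share of a per-unit tax.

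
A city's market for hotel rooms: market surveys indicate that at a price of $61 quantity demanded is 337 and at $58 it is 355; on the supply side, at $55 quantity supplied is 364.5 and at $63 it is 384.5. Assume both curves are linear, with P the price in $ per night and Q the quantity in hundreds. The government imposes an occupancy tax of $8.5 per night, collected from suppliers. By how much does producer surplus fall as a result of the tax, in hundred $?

Demand slope: (355 − 337)/(58 − 61) = -6, so Qd = 703 − 6P.
Supply slope: (384.5 − 364.5)/(63 − 55) = 2.5, so Qs = 2.5P + 227.
Before the tax: set 703 − 6P = 2.5P + 227 → P* = $56, Q* = 367.
With the tax collected from suppliers, supply shifts: Qs = 2.5(P − 8.5) + 227.
New equilibrium: buyers pay $58.5, suppliers receive $50, Q = 352. (Wedge: Pb − Ps = 8.5.)
ΔPS is the trapezoid between Q = 352 and Q = 367 of height $6: ½ · (367 + 352) · 6 = $2157.

Producer surplus falls by $2157 hundred.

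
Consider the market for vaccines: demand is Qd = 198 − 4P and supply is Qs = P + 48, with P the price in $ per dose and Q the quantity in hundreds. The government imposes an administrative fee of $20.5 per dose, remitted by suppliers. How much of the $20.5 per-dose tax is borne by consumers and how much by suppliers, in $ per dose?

Consumers bear $4.1 per dose; suppliers bear $16.4 per dose.

Before the tax: set 198 − 4P = P + 48 → P* = $30, Q* = 78.
With the tax collected from suppliers, supply shifts: Qs = (P − 20.5) + 48.
New equilibrium: consumers pay $34.1, suppliers receive $13.6, Q = 61.6. (Wedge: Pb − Ps = 20.5.)
Burden on consumers: $4.1; on suppliers: $16.4. (They sum to $20.5.)
The less price-elastic side of the market bears the larger share of a per-unit tax.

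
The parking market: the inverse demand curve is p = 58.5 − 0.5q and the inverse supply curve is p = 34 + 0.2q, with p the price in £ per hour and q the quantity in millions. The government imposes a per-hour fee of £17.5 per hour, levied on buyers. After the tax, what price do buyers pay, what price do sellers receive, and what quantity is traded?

Rewrite in direct form: qd = 117 − 2p and qs = 5p − 170.
Before the tax: set 117 − 2p = 5p − 170 → p* = £41, q* = 35.
With the tax collected from buyers, demand (in seller-price terms) shifts: qd = 117 − 2(p + 17.5).
Solving gives q = 10 with buyers paying £53.5 and sellers receiving £36 (the £17.5 wedge).

Buyers pay £53.5; sellers receive £36; quantity = 10.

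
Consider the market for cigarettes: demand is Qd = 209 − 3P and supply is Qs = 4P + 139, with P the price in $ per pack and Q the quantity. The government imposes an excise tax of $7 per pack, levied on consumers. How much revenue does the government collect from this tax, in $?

Before the tax: set 209 − 3P = 4P + 139 → P* = $10, Q* = 179.
With the tax collected from consumers, demand (in seller-price terms) shifts: Qd = 209 − 3(P + 7).
Solving gives Q = 167 with consumers paying $14 and suppliers receiving $7 (the $7 wedge).
Revenue = t · Q = 7 · 167 = $1169.

Tax revenue = $1169.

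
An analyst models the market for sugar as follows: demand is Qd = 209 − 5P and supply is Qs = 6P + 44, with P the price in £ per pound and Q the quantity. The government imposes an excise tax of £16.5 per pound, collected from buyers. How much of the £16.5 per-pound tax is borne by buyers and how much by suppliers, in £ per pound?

Buyers bear £9 per pound; suppliers bear £7.5 per pound.

Before the tax: set 209 − 5P = 6P + 44 → P* = £15, Q* = 134.
With the tax collected from buyers, demand (in seller-price terms) shifts: Qd = 209 − 5(P + 16.5).
New equilibrium: buyers pay £24, suppliers receive £7.5, Q = 89. (Wedge: Pb − Ps = 16.5.)
Burden on buyers: £9; on suppliers: £7.5. (They sum to £16.5.)
The less price-elastic side of the market bears the larger share of a per-unit tax.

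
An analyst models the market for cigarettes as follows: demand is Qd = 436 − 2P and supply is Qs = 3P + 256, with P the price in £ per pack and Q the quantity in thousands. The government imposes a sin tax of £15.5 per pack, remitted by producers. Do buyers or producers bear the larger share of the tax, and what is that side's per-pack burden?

Without the tax, 436 − 2P = 3P + 256 gives 5P = 180, so P* = £36 and Q* = 364.
With the tax collected from producers, supply shifts: Qs = 3(P − 15.5) + 256.
Solving gives Q = 345.4 with buyers paying £45.3 and producers receiving £29.8 (the £15.5 wedge).
Per-pack burden: buyers £9.3, producers £6.2.
Buyers take the larger share because demand is less price-elastic here (demand slope 2 vs supply slope 3).

Buyers bear the larger share: £9.3 per pack.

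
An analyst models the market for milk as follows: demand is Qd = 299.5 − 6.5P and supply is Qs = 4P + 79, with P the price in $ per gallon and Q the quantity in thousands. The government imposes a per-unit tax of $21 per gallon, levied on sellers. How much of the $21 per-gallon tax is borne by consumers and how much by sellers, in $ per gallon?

Before the tax: set 299.5 − 6.5P = 4P + 79 → P* = $21, Q* = 163.
With the tax collected from sellers, supply shifts: Qs = 4(P − 21) + 79.
New equilibrium: consumers pay $29, sellers receive $8, Q = 111. (Wedge: Pb − Ps = 21.)
Burden on consumers: $8; on sellers: $13. (They sum to $21.)

Consumers bear $8 per gallon; sellers bear $13 per gallon.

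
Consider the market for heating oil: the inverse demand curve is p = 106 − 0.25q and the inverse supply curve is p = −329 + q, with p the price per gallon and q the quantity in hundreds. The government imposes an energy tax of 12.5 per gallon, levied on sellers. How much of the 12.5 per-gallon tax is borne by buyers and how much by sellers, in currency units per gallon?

Rewrite in direct form: qd = 424 − 4p and qs = p + 329.
Before the tax: set 424 − 4p = p + 329 → p* = 19, q* = 348.
With the tax collected from sellers, supply shifts: qs = (p − 12.5) + 329.
Solving gives q = 338 with buyers paying 21.5 and sellers receiving 9 (the 12.5 wedge).
Burden on buyers: 2.5; on sellers: 10. (They sum to 12.5.)

Buyers bear 2.5 per gallon; sellers bear 10 per gallon.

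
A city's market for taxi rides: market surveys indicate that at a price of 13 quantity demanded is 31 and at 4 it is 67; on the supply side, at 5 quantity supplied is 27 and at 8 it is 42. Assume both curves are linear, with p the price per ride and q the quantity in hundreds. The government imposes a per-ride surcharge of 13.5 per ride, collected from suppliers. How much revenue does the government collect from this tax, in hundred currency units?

Demand slope: (67 − 31)/(4 − 13) = -4, so qd = 83 − 4p.
Supply slope: (42 − 27)/(8 − 5) = 5, so qs = 5p + 2.
Without the tax, 83 − 4p = 5p + 2 gives 9p = 81, so p* = 9 and q* = 47.
With the tax collected from suppliers, supply shifts: qs = 5(p − 13.5) + 2.
Solving gives q = 17 with buyers paying 16.5 and suppliers receiving 3 (the 13.5 wedge).
Revenue = t · Q = 13.5 · 17 = 229.5.

Tax revenue = 229.5 hundred.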